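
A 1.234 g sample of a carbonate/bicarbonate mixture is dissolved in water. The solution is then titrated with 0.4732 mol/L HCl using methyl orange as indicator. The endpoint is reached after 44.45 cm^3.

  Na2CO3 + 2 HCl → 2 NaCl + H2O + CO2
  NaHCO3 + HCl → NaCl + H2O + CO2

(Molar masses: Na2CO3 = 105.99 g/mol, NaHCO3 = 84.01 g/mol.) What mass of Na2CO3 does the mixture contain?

0.9108 g

n(HCl) = 0.04445 × 0.4732 = 0.02103 mol
Let x = n(Na2CO3), y = n(NaHCO3).
Titrant: 2x + 1y = 0.02103;  mass: 105.99x + 84.01y = 1.234
Solving, x = 8.593 × 10^-3 mol, y = 3.847 × 10^-3 mol
mass of Na2CO3 = 8.593 × 10^-3 × 105.99 = 0.9108 g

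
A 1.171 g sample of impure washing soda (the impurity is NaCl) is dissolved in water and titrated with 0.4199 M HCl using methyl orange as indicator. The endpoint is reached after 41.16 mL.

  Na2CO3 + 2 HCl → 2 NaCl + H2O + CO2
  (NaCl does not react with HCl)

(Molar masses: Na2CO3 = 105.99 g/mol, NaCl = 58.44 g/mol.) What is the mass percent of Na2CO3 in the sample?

n(HCl) = 0.04116 × 0.4199 = 0.01728 mol
Let x = n(Na2CO3), y = n(NaCl).
Titrant: 2x = 0.01728;  mass: 105.99x + 58.44y = 1.171
Solving, x = 8.642 × 10^-3 mol, y = 4.365 × 10^-3 mol
mass of Na2CO3 = 8.642 × 10^-3 × 105.99 = 0.9159 g
% Na2CO3 = 0.9159 / 1.171 × 100 = 78.22 %

78.22 %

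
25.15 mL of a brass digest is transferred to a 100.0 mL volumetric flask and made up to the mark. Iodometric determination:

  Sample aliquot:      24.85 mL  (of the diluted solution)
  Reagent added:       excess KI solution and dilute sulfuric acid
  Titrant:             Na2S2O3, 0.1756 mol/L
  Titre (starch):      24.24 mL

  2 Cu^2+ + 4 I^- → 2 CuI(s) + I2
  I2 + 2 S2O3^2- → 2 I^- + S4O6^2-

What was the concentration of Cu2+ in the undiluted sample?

n(S2O3^2-) = 0.02424 × 0.1756 = 4.257 × 10^-3 mol
n(I2) = n(S2O3^2-)/2 = 2.128 × 10^-3 mol
From the 2:1 ratio, n(Cu2+) in the aliquot = 2/1 × 2.128 × 10^-3 = 4.257 × 10^-3 mol
[Cu2+]_dilute = 4.257 × 10^-3 / 0.02485 = 0.1713 mol/L
[Cu2+]_original = 0.1713 × 100.0/25.15 = 0.6811 mol/L

0.6811 mol/L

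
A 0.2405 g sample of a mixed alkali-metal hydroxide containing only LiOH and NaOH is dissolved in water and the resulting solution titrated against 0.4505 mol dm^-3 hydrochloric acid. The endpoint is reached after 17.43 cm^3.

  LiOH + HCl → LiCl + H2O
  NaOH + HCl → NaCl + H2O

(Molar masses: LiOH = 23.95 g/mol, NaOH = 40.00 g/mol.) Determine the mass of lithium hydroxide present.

0.1098 g

n(HCl) = 0.01743 × 0.4505 = 7.852 × 10^-3 mol
Let x = n(LiOH), y = n(NaOH).
Titrant: 1x + 1y = 7.852 × 10^-3;  mass: 23.95x + 40.00y = 0.2405
Solving, x = 4.585 × 10^-3 mol, y = 3.267 × 10^-3 mol
mass of LiOH = 4.585 × 10^-3 × 23.95 = 0.1098 g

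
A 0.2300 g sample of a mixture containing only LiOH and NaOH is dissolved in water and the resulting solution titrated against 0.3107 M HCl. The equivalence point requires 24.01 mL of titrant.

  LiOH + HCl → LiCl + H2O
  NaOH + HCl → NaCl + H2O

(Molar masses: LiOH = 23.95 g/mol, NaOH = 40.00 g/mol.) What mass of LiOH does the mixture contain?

n(HCl) = 0.02401 × 0.3107 = 7.460 × 10^-3 mol
Let x = n(LiOH), y = n(NaOH).
Titrant: 1x + 1y = 7.460 × 10^-3;  mass: 23.95x + 40.00y = 0.2300
Solving, x = 4.261 × 10^-3 mol, y = 3.198 × 10^-3 mol
mass of LiOH = 4.261 × 10^-3 × 23.95 = 0.1021 g

0.1021 g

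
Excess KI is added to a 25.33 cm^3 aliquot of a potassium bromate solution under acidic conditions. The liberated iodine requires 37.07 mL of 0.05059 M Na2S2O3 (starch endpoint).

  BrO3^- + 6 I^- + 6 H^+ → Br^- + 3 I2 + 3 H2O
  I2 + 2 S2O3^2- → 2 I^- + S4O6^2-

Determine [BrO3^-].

0.01234 M

n(S2O3^2-) = 0.03707 × 0.05059 = 1.875 × 10^-3 mol
n(I2) = n(S2O3^2-)/2 = 9.377 × 10^-4 mol
From the 1:3 ratio, n(BrO3^-) in the aliquot = 1/3 × 9.377 × 10^-4 = 3.126 × 10^-4 mol
[BrO3^-] = 3.126 × 10^-4 / 0.02533 = 0.01234 mol/L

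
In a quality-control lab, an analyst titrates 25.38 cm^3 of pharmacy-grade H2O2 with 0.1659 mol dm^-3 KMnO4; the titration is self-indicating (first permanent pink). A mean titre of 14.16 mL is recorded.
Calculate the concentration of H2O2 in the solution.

2 MnO4^- + 5 H2O2 + 6 H^+ → 2 Mn^2+ + 5 O2 + 8 H2O
n(KMnO4) = 0.01416 L × 0.1659 mol/L = 2.349 × 10^-3 mol
From the 5:2 mole ratio, n(H2O2) = 5/2 × 2.349 × 10^-3 = 5.873 × 10^-3 mol
[H2O2] = 5.873 × 10^-3 mol / 0.02538 L = 0.2314 mol/L

0.2314 mol/L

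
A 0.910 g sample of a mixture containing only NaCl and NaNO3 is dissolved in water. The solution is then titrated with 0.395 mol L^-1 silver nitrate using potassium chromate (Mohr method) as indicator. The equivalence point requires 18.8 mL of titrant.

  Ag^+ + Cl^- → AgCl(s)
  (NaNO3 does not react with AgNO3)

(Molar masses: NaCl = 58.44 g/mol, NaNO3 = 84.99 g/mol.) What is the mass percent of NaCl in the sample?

47.7 %

n(AgNO3) = 0.0188 × 0.395 = 7.43 × 10^-3 mol
Let x = n(NaCl), y = n(NaNO3).
Titrant: 1x = 7.43 × 10^-3;  mass: 58.44x + 84.99y = 0.910
Solving, x = 7.43 × 10^-3 mol, y = 5.60 × 10^-3 mol
mass of NaCl = 7.43 × 10^-3 × 58.44 = 0.434 g
% NaCl = 0.434 / 0.910 × 100 = 47.7 %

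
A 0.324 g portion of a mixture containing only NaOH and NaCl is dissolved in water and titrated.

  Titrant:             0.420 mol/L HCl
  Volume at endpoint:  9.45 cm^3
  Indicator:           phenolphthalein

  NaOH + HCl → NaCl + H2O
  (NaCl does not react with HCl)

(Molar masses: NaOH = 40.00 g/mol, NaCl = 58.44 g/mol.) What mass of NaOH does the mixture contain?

0.159 g

n(HCl) = 0.00945 × 0.420 = 3.97 × 10^-3 mol
Let x = n(NaOH), y = n(NaCl).
Titrant: 1x = 3.97 × 10^-3;  mass: 40.00x + 58.44y = 0.324
Solving, x = 3.97 × 10^-3 mol, y = 2.83 × 10^-3 mol
mass of NaOH = 3.97 × 10^-3 × 40.00 = 0.159 g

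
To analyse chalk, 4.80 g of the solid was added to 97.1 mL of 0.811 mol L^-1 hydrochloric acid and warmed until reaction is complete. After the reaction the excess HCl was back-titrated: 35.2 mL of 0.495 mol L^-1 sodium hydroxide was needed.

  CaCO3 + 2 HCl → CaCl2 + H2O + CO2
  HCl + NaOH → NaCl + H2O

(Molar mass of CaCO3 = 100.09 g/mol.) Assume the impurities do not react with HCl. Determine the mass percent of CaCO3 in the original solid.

n(HCl) added = 0.0971 × 0.811 = 0.0787 mol
n(NaOH) used in back-titration = 0.0352 × 0.495 = 0.0174 mol
n(HCl) left over = 0.0174 mol (1:1 ratio)
n(HCl) consumed by analyte = 0.0787 − 0.0174 = 0.0613 mol
From the 1:2 ratio, n(CaCO3) = 1/2 × 0.0613 = 0.0307 mol
mass of CaCO3 = 0.0307 × 100.09 = 3.07 g
% CaCO3 = 3.07 / 4.80 × 100 = 63.9 %

63.9 %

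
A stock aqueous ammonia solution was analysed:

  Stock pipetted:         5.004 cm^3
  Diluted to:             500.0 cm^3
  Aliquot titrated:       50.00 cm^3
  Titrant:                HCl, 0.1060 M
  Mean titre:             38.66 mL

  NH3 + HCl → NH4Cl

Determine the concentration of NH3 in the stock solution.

8.189 M

n(HCl) = 0.03866 × 0.1060 = 4.098 × 10^-3 mol
n(NH3) in the aliquot = 4.098 × 10^-3 mol (1:1 ratio)
[NH3]_dilute = 4.098 × 10^-3 / 0.05000 = 0.08196 mol/L
Dilution factor = 500.0 / 5.004 = 99.92
[NH3]_stock = 0.08196 × 99.92 = 8.189 mol/L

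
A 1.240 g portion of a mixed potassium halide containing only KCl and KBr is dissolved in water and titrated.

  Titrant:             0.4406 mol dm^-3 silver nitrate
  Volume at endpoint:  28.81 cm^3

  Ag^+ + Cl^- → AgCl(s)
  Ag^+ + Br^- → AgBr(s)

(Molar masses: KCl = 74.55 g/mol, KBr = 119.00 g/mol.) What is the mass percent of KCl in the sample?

36.59 %

n(AgNO3) = 0.02881 × 0.4406 = 0.01269 mol
Let x = n(KCl), y = n(KBr).
Titrant: 1x + 1y = 0.01269;  mass: 74.55x + 119.00y = 1.240
Solving, x = 6.087 × 10^-3 mol, y = 6.607 × 10^-3 mol
mass of KCl = 6.087 × 10^-3 × 74.55 = 0.4538 g
% KCl = 0.4538 / 1.240 × 100 = 36.59 %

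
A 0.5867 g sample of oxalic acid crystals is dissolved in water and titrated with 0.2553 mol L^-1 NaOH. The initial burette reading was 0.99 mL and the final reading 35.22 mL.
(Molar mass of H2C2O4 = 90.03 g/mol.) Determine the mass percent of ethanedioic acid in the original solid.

H2C2O4 + 2 NaOH → Na2C2O4 + 2 H2O
n(NaOH) = 0.03423 L × 0.2553 mol/L = 8.739 × 10^-3 mol
From the 1:2 ratio, n(H2C2O4) = 1/2 × 8.739 × 10^-3 = 4.369 × 10^-3 mol
mass of H2C2O4 = 4.369 × 10^-3 × 90.03 g/mol = 0.3934 g
% H2C2O4 = 0.3934 / 0.5867 × 100 = 67.05 %

67.05 %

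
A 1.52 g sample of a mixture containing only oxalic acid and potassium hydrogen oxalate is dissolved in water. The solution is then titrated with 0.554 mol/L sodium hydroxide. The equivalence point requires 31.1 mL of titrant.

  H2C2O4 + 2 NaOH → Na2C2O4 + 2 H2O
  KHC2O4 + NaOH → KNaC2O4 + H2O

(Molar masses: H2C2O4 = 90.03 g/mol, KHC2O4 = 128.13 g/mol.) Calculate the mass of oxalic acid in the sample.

0.372 g

n(NaOH) = 0.0311 × 0.554 = 0.0172 mol
Let x = n(H2C2O4), y = n(KHC2O4).
Titrant: 2x + 1y = 0.0172;  mass: 90.03x + 128.13y = 1.52
Solving, x = 4.14 × 10^-3 mol, y = 8.96 × 10^-3 mol
mass of H2C2O4 = 4.14 × 10^-3 × 90.03 = 0.372 g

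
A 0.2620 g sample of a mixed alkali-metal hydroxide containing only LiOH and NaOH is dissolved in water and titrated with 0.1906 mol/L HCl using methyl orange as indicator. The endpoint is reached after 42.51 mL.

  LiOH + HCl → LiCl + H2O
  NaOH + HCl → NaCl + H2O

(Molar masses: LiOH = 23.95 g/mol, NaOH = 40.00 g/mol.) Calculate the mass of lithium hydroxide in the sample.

n(HCl) = 0.04251 × 0.1906 = 8.102 × 10^-3 mol
Let x = n(LiOH), y = n(NaOH).
Titrant: 1x + 1y = 8.102 × 10^-3;  mass: 23.95x + 40.00y = 0.2620
Solving, x = 3.869 × 10^-3 mol, y = 4.233 × 10^-3 mol
mass of LiOH = 3.869 × 10^-3 × 23.95 = 0.09266 g

0.09266 g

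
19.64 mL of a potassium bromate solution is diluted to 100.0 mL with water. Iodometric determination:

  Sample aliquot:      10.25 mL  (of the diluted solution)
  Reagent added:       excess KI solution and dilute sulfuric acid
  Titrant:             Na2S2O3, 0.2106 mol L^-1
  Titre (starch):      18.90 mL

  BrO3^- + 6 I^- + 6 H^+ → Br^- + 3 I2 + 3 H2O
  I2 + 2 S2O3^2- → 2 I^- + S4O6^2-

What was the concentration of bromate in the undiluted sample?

0.3295 mol/L

n(S2O3^2-) = 0.01890 × 0.2106 = 3.980 × 10^-3 mol
n(I2) = n(S2O3^2-)/2 = 1.990 × 10^-3 mol
From the 1:3 ratio, n(BrO3^-) in the aliquot = 1/3 × 1.990 × 10^-3 = 6.634 × 10^-4 mol
[BrO3^-]_dilute = 6.634 × 10^-4 / 0.01025 = 0.06472 mol/L
[BrO3^-]_original = 0.06472 × 100.0/19.64 = 0.3295 mol/L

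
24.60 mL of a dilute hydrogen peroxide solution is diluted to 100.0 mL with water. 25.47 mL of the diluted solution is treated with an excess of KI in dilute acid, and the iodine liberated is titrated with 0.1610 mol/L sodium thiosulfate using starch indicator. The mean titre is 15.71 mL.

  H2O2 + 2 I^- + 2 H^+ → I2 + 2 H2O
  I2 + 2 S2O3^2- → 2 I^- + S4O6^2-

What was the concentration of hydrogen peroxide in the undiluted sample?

n(S2O3^2-) = 0.01571 × 0.1610 = 2.529 × 10^-3 mol
n(I2) = n(S2O3^2-)/2 = 1.265 × 10^-3 mol
n(H2O2) in the aliquot = 1.265 × 10^-3 mol (1:1 ratio)
[H2O2]_dilute = 1.265 × 10^-3 / 0.02547 = 0.04965 mol/L
[H2O2]_original = 0.04965 × 100.0/24.60 = 0.2018 mol/L

0.2018 mol/L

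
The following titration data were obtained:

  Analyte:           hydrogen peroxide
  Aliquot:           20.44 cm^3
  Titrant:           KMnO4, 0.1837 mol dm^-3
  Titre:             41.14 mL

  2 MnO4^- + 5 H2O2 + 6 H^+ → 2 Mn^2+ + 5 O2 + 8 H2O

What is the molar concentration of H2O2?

n(KMnO4) = 0.04114 L × 0.1837 mol/L = 7.557 × 10^-3 mol
From the 5:2 mole ratio, n(H2O2) = 5/2 × 7.557 × 10^-3 = 0.01889 mol
[H2O2] = 0.01889 mol / 0.02044 L = 0.9243 mol/L

0.9243 mol/L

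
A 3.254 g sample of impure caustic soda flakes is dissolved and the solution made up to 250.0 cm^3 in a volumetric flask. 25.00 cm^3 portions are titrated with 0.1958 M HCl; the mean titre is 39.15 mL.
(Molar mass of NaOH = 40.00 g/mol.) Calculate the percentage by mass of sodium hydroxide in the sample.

94.23 %

NaOH + HCl → NaCl + H2O
n(HCl) per titration = 0.03915 × 0.1958 = 7.666 × 10^-3 mol
n(NaOH) in each aliquot = 7.666 × 10^-3 mol (1:1 ratio)
n(NaOH) in the whole flask = 7.666 × 10^-3 × 250.0/25.00 = 0.07666 mol
mass of NaOH = 0.07666 × 40.00 = 3.066 g
% NaOH = 3.066 / 3.254 × 100 = 94.23 %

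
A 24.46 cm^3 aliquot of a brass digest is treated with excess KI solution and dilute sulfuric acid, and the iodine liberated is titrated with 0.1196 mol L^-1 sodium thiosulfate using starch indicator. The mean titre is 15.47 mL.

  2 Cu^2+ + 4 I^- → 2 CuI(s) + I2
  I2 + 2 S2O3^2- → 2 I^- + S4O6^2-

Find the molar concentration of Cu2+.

n(S2O3^2-) = 0.01547 × 0.1196 = 1.850 × 10^-3 mol
n(I2) = n(S2O3^2-)/2 = 9.251 × 10^-4 mol
From the 2:1 ratio, n(Cu2+) in the aliquot = 2/1 × 9.251 × 10^-4 = 1.850 × 10^-3 mol
[Cu2+] = 1.850 × 10^-3 / 0.02446 = 0.07564 mol/L

0.07564 mol/L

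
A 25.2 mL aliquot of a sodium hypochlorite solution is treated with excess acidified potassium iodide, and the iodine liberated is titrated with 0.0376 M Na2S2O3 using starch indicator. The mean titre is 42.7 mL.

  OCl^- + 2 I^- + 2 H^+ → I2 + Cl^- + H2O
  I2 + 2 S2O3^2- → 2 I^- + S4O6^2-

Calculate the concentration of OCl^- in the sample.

0.0319 M

n(S2O3^2-) = 0.0427 × 0.0376 = 1.61 × 10^-3 mol
n(I2) = n(S2O3^2-)/2 = 8.03 × 10^-4 mol
n(OCl^-) in the aliquot = 8.03 × 10^-4 mol (1:1 ratio)
[OCl^-] = 8.03 × 10^-4 / 0.0252 = 0.0319 mol/L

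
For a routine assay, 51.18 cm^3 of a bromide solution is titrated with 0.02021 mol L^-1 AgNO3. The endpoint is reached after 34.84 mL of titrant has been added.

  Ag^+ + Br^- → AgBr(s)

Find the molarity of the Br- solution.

n(AgNO3) = 0.03484 L × 0.02021 mol/L = 7.041 × 10^-4 mol
n(Br-) = 7.041 × 10^-4 mol (1:1 mole ratio)
[Br-] = 7.041 × 10^-4 mol / 0.05118 L = 0.01376 mol/L

0.01376 mol/L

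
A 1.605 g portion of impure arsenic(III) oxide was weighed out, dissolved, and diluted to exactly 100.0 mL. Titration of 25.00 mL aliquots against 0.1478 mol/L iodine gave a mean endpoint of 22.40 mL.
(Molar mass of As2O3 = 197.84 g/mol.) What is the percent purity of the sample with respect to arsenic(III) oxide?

81.62 %

As2O3 + 2 I2 + 2 H2O → As2O5 + 4 HI
n(I2) per titration = 0.02240 × 0.1478 = 3.311 × 10^-3 mol
From the 1:2 ratio, n(As2O3) in each aliquot = 1/2 × 3.311 × 10^-3 = 1.655 × 10^-3 mol
n(As2O3) in the whole flask = 1.655 × 10^-3 × 100.0/25.00 = 6.621 × 10^-3 mol
mass of As2O3 = 6.621 × 10^-3 × 197.84 = 1.310 g
% As2O3 = 1.310 / 1.605 × 100 = 81.62 %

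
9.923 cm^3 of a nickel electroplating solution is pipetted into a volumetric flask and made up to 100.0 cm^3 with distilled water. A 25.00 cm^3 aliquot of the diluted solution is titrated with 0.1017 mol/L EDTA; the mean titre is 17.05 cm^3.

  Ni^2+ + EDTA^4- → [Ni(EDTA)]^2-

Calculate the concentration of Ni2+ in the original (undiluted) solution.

n(EDTA) = 0.01705 × 0.1017 = 1.734 × 10^-3 mol
n(Ni2+) in the aliquot = 1.734 × 10^-3 mol (1:1 ratio)
[Ni2+]_dilute = 1.734 × 10^-3 / 0.02500 = 0.06936 mol/L
Dilution factor = 100.0 / 9.923 = 10.08
[Ni2+]_stock = 0.06936 × 10.08 = 0.6990 mol/L

0.6990 mol/L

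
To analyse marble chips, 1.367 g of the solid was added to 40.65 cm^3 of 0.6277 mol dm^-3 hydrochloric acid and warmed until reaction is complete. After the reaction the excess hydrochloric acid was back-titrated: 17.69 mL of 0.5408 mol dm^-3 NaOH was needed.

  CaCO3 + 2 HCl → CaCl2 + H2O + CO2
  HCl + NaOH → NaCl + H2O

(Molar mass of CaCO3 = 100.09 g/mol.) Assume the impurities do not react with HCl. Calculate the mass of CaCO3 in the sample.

0.7982 g

n(HCl) added = 0.04065 × 0.6277 = 0.02552 mol
n(NaOH) used in back-titration = 0.01769 × 0.5408 = 9.567 × 10^-3 mol
n(HCl) left over = 9.567 × 10^-3 mol (1:1 ratio)
n(HCl) consumed by analyte = 0.02552 − 9.567 × 10^-3 = 0.01595 mol
From the 1:2 ratio, n(CaCO3) = 1/2 × 0.01595 = 7.975 × 10^-3 mol
mass of CaCO3 = 7.975 × 10^-3 × 100.09 = 0.7982 g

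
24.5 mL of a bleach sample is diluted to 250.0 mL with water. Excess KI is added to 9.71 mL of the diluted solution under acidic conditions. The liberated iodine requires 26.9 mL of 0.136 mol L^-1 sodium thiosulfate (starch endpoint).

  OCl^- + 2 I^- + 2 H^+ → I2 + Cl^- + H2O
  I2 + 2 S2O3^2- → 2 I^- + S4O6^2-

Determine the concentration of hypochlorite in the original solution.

n(S2O3^2-) = 0.0269 × 0.136 = 3.66 × 10^-3 mol
n(I2) = n(S2O3^2-)/2 = 1.83 × 10^-3 mol
n(OCl^-) in the aliquot = 1.83 × 10^-3 mol (1:1 ratio)
[OCl^-]_dilute = 1.83 × 10^-3 / 0.00971 = 0.188 mol/L
[OCl^-]_original = 0.188 × 250.0/24.5 = 1.92 mol/L

1.92 mol/L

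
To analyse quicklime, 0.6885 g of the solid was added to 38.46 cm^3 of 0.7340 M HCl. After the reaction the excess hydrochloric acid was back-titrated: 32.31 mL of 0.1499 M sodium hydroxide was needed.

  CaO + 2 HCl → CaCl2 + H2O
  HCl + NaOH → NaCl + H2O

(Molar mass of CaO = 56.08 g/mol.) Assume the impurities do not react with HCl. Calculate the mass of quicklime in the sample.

0.6558 g

n(HCl) added = 0.03846 × 0.7340 = 0.02823 mol
n(NaOH) used in back-titration = 0.03231 × 0.1499 = 4.843 × 10^-3 mol
n(HCl) left over = 4.843 × 10^-3 mol (1:1 ratio)
n(HCl) consumed by analyte = 0.02823 − 4.843 × 10^-3 = 0.02339 mol
From the 1:2 ratio, n(CaO) = 1/2 × 0.02339 = 0.01169 mol
mass of CaO = 0.01169 × 56.08 = 0.6558 g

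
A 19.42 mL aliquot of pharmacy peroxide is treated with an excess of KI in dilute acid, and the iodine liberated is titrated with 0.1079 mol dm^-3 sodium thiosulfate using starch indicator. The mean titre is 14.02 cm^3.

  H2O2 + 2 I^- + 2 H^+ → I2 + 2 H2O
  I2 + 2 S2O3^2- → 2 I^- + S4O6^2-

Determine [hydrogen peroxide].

0.03895 mol/L

n(S2O3^2-) = 0.01402 × 0.1079 = 1.513 × 10^-3 mol
n(I2) = n(S2O3^2-)/2 = 7.564 × 10^-4 mol
n(H2O2) in the aliquot = 7.564 × 10^-4 mol (1:1 ratio)
[H2O2] = 7.564 × 10^-4 / 0.01942 = 0.03895 mol/L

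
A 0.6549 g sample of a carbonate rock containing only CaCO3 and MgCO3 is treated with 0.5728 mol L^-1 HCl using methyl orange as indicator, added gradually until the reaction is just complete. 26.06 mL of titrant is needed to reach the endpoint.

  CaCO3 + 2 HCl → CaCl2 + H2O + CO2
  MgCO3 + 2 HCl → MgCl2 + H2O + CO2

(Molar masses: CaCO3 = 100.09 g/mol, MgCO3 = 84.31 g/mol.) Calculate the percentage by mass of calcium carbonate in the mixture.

24.84 %

n(HCl) = 0.02606 × 0.5728 = 0.01493 mol
Let x = n(CaCO3), y = n(MgCO3).
Titrant: 2x + 2y = 0.01493;  mass: 100.09x + 84.31y = 0.6549
Solving, x = 1.625 × 10^-3 mol, y = 5.838 × 10^-3 mol
mass of CaCO3 = 1.625 × 10^-3 × 100.09 = 0.1627 g
% CaCO3 = 0.1627 / 0.6549 × 100 = 24.84 %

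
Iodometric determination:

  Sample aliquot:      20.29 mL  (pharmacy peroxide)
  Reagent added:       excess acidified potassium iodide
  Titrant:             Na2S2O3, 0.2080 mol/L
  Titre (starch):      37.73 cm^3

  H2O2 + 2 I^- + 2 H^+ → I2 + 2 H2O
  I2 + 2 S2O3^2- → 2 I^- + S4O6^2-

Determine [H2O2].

n(S2O3^2-) = 0.03773 × 0.2080 = 7.848 × 10^-3 mol
n(I2) = n(S2O3^2-)/2 = 3.924 × 10^-3 mol
n(H2O2) in the aliquot = 3.924 × 10^-3 mol (1:1 ratio)
[H2O2] = 3.924 × 10^-3 / 0.02029 = 0.1934 mol/L

0.1934 mol/L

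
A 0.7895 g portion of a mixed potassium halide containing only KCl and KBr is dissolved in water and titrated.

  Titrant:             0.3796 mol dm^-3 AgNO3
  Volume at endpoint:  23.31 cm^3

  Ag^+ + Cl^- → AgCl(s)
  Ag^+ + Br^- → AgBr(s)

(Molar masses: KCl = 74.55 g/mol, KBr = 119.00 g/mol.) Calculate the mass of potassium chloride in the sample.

n(AgNO3) = 0.02331 × 0.3796 = 8.848 × 10^-3 mol
Let x = n(KCl), y = n(KBr).
Titrant: 1x + 1y = 8.848 × 10^-3;  mass: 74.55x + 119.00y = 0.7895
Solving, x = 5.927 × 10^-3 mol, y = 2.921 × 10^-3 mol
mass of KCl = 5.927 × 10^-3 × 74.55 = 0.4419 g

0.4419 g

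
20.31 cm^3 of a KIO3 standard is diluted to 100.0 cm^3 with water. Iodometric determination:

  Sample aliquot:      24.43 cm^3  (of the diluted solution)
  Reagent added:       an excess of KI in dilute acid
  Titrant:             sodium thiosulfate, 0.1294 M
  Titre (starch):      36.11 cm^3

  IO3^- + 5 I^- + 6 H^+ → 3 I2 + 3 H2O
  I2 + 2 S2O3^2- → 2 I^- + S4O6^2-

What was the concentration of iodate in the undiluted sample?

n(S2O3^2-) = 0.03611 × 0.1294 = 4.673 × 10^-3 mol
n(I2) = n(S2O3^2-)/2 = 2.336 × 10^-3 mol
From the 1:3 ratio, n(IO3^-) in the aliquot = 1/3 × 2.336 × 10^-3 = 7.788 × 10^-4 mol
[IO3^-]_dilute = 7.788 × 10^-4 / 0.02443 = 0.03188 mol/L
[IO3^-]_original = 0.03188 × 100.0/20.31 = 0.1570 mol/L

0.1570 M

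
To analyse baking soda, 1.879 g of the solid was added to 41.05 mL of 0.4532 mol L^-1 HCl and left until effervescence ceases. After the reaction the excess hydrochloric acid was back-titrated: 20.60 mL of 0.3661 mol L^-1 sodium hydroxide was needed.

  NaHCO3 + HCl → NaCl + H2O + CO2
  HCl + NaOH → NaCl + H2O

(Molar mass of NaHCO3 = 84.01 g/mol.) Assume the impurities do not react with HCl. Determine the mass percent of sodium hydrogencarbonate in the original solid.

n(HCl) added = 0.04105 × 0.4532 = 0.01860 mol
n(NaOH) used in back-titration = 0.02060 × 0.3661 = 7.542 × 10^-3 mol
n(HCl) left over = 7.542 × 10^-3 mol (1:1 ratio)
n(HCl) consumed by analyte = 0.01860 − 7.542 × 10^-3 = 0.01106 mol
n(NaHCO3) = 0.01106 mol (1:1 ratio)
mass of NaHCO3 = 0.01106 × 84.01 = 0.9293 g
% NaHCO3 = 0.9293 / 1.879 × 100 = 49.46 %

49.46 %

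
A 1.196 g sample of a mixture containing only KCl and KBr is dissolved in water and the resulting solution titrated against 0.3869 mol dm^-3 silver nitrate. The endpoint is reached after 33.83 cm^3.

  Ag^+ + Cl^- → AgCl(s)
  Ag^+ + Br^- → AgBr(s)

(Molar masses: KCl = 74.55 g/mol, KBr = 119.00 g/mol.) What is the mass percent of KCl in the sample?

50.70 %

n(AgNO3) = 0.03383 × 0.3869 = 0.01309 mol
Let x = n(KCl), y = n(KBr).
Titrant: 1x + 1y = 0.01309;  mass: 74.55x + 119.00y = 1.196
Solving, x = 8.134 × 10^-3 mol, y = 4.955 × 10^-3 mol
mass of KCl = 8.134 × 10^-3 × 74.55 = 0.6064 g
% KCl = 0.6064 / 1.196 × 100 = 50.70 %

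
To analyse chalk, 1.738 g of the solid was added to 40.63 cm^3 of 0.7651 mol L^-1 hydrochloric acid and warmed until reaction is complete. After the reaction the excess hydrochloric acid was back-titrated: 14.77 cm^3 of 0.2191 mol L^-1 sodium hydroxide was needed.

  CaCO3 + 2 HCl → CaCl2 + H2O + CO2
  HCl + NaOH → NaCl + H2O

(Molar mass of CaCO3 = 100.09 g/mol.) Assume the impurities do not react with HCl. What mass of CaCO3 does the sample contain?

n(HCl) added = 0.04063 × 0.7651 = 0.03109 mol
n(NaOH) used in back-titration = 0.01477 × 0.2191 = 3.236 × 10^-3 mol
n(HCl) left over = 3.236 × 10^-3 mol (1:1 ratio)
n(HCl) consumed by analyte = 0.03109 − 3.236 × 10^-3 = 0.02785 mol
From the 1:2 ratio, n(CaCO3) = 1/2 × 0.02785 = 0.01392 mol
mass of CaCO3 = 0.01392 × 100.09 = 1.394 g

1.394 g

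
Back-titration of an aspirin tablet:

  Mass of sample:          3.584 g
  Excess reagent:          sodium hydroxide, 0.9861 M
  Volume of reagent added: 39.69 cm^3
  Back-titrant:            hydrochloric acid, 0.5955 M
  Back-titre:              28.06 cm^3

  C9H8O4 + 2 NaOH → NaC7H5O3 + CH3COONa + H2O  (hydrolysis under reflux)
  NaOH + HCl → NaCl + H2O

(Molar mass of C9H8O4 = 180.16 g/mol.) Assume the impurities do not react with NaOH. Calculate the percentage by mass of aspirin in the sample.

n(NaOH) added = 0.03969 × 0.9861 = 0.03914 mol
n(HCl) used in back-titration = 0.02806 × 0.5955 = 0.01671 mol
n(NaOH) left over = 0.01671 mol (1:1 ratio)
n(NaOH) consumed by analyte = 0.03914 − 0.01671 = 0.02243 mol
From the 1:2 ratio, n(C9H8O4) = 1/2 × 0.02243 = 0.01121 mol
mass of C9H8O4 = 0.01121 × 180.16 = 2.020 g
% C9H8O4 = 2.020 / 3.584 × 100 = 56.37 %

56.37 %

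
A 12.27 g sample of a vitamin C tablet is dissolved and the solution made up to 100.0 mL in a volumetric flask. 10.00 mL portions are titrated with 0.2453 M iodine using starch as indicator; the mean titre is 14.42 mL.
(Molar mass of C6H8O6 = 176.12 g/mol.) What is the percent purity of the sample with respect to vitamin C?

C6H8O6 + I2 → C6H6O6 + 2 HI
n(I2) per titration = 0.01442 × 0.2453 = 3.537 × 10^-3 mol
n(C6H8O6) in each aliquot = 3.537 × 10^-3 mol (1:1 ratio)
n(C6H8O6) in the whole flask = 3.537 × 10^-3 × 100.0/10.00 = 0.03537 mol
mass of C6H8O6 = 0.03537 × 176.12 = 6.230 g
% C6H8O6 = 6.230 / 12.27 × 100 = 50.77 %

50.77 %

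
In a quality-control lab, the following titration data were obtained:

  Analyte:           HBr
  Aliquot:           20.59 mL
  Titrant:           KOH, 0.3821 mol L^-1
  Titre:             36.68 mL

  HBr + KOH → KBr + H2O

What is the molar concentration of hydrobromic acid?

0.6807 mol/L

n(KOH) = 0.03668 L × 0.3821 mol/L = 0.01402 mol
n(HBr) = 0.01402 mol (1:1 mole ratio)
[HBr] = 0.01402 mol / 0.02059 L = 0.6807 mol/L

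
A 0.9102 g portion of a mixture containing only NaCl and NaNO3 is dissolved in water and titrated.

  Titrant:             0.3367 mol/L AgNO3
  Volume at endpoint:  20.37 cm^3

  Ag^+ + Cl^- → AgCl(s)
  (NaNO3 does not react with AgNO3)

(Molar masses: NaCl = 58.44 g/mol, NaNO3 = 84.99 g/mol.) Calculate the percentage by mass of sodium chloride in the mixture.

44.04 %

n(AgNO3) = 0.02037 × 0.3367 = 6.859 × 10^-3 mol
Let x = n(NaCl), y = n(NaNO3).
Titrant: 1x = 6.859 × 10^-3;  mass: 58.44x + 84.99y = 0.9102
Solving, x = 6.859 × 10^-3 mol, y = 5.993 × 10^-3 mol
mass of NaCl = 6.859 × 10^-3 × 58.44 = 0.4008 g
% NaCl = 0.4008 / 0.9102 × 100 = 44.04 %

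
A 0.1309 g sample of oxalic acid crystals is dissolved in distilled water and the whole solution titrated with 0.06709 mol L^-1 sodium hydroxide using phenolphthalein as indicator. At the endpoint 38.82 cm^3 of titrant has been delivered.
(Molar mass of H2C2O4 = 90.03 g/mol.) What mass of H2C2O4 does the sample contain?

0.1172 g

H2C2O4 + 2 NaOH → Na2C2O4 + 2 H2O
n(NaOH) = 0.03882 L × 0.06709 mol/L = 2.604 × 10^-3 mol
From the 1:2 ratio, n(H2C2O4) = 1/2 × 2.604 × 10^-3 = 1.302 × 10^-3 mol
mass of H2C2O4 = 1.302 × 10^-3 × 90.03 g/mol = 0.1172 g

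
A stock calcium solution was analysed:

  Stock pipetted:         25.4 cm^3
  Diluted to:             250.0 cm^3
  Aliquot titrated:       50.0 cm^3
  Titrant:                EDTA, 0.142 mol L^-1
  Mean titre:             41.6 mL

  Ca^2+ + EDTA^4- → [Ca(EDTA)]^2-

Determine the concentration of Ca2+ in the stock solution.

n(EDTA) = 0.0416 × 0.142 = 5.91 × 10^-3 mol
n(Ca2+) in the aliquot = 5.91 × 10^-3 mol (1:1 ratio)
[Ca2+]_dilute = 5.91 × 10^-3 / 0.0500 = 0.118 mol/L
Dilution factor = 250.0 / 25.4 = 9.843
[Ca2+]_stock = 0.118 × 9.843 = 1.16 mol/L

1.16 mol/L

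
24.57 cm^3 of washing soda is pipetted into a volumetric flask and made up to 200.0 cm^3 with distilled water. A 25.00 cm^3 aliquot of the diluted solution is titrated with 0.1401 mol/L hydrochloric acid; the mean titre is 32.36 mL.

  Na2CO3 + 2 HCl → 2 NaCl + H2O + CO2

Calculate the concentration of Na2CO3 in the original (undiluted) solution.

n(HCl) = 0.03236 × 0.1401 = 4.534 × 10^-3 mol
From the 1:2 ratio, n(Na2CO3) in the aliquot = 1/2 × 4.534 × 10^-3 = 2.267 × 10^-3 mol
[Na2CO3]_dilute = 2.267 × 10^-3 / 0.02500 = 0.09067 mol/L
Dilution factor = 200.0 / 24.57 = 8.140
[Na2CO3]_stock = 0.09067 × 8.140 = 0.7381 mol/L

0.7381 mol/L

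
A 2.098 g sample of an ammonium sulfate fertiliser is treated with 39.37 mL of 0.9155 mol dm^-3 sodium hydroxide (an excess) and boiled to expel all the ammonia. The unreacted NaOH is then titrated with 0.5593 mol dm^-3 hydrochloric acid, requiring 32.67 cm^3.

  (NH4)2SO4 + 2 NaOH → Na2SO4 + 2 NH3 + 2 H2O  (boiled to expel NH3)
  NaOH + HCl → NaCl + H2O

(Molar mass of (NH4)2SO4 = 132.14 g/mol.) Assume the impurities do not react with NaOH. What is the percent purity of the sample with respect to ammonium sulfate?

55.96 %

n(NaOH) added = 0.03937 × 0.9155 = 0.03604 mol
n(HCl) used in back-titration = 0.03267 × 0.5593 = 0.01827 mol
n(NaOH) left over = 0.01827 mol (1:1 ratio)
n(NaOH) consumed by analyte = 0.03604 − 0.01827 = 0.01777 mol
From the 1:2 ratio, n((NH4)2SO4) = 1/2 × 0.01777 = 8.885 × 10^-3 mol
mass of (NH4)2SO4 = 8.885 × 10^-3 × 132.14 = 1.174 g
% (NH4)2SO4 = 1.174 / 2.098 × 100 = 55.96 %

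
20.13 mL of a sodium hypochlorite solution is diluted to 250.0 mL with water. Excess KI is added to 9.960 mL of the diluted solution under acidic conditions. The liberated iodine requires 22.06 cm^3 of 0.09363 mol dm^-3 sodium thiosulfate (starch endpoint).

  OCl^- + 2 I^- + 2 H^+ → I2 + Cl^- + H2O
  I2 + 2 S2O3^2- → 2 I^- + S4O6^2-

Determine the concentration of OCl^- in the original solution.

n(S2O3^2-) = 0.02206 × 0.09363 = 2.065 × 10^-3 mol
n(I2) = n(S2O3^2-)/2 = 1.033 × 10^-3 mol
n(OCl^-) in the aliquot = 1.033 × 10^-3 mol (1:1 ratio)
[OCl^-]_dilute = 1.033 × 10^-3 / 0.009960 = 0.1037 mol/L
[OCl^-]_original = 0.1037 × 250.0/20.13 = 1.288 mol/L

1.288 mol/L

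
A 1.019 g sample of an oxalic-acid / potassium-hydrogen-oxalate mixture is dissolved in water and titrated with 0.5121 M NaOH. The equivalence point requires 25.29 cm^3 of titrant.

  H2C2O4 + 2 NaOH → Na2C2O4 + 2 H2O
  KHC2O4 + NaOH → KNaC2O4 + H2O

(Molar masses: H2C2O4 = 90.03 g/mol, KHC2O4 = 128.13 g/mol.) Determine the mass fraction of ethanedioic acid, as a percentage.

n(NaOH) = 0.02529 × 0.5121 = 0.01295 mol
Let x = n(H2C2O4), y = n(KHC2O4).
Titrant: 2x + 1y = 0.01295;  mass: 90.03x + 128.13y = 1.019
Solving, x = 3.853 × 10^-3 mol, y = 5.246 × 10^-3 mol
mass of H2C2O4 = 3.853 × 10^-3 × 90.03 = 0.3468 g
% H2C2O4 = 0.3468 / 1.019 × 100 = 34.04 %

34.04 %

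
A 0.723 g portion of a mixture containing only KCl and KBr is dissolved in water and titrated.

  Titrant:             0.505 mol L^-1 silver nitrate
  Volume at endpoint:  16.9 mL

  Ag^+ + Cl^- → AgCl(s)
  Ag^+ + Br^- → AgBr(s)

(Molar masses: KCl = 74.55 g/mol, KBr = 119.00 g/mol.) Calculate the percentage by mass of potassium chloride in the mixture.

67.9 %

n(AgNO3) = 0.0169 × 0.505 = 8.53 × 10^-3 mol
Let x = n(KCl), y = n(KBr).
Titrant: 1x + 1y = 8.53 × 10^-3;  mass: 74.55x + 119.00y = 0.723
Solving, x = 6.58 × 10^-3 mol, y = 1.95 × 10^-3 mol
mass of KCl = 6.58 × 10^-3 × 74.55 = 0.491 g
% KCl = 0.491 / 0.723 × 100 = 67.9 %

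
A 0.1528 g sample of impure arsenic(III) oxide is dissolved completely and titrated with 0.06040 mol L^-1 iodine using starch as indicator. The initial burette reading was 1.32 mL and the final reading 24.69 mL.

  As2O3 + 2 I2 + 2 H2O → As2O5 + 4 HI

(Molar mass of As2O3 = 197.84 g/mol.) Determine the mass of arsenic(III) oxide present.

0.1396 g

n(I2) = 0.02337 L × 0.06040 mol/L = 1.412 × 10^-3 mol
From the 1:2 ratio, n(As2O3) = 1/2 × 1.412 × 10^-3 = 7.058 × 10^-4 mol
mass of As2O3 = 7.058 × 10^-4 × 197.84 g/mol = 0.1396 g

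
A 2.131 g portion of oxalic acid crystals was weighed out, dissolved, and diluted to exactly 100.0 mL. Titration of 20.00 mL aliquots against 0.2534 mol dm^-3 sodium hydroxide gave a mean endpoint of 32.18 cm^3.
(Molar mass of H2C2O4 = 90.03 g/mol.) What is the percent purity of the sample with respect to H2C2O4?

H2C2O4 + 2 NaOH → Na2C2O4 + 2 H2O
n(NaOH) per titration = 0.03218 × 0.2534 = 8.154 × 10^-3 mol
From the 1:2 ratio, n(H2C2O4) in each aliquot = 1/2 × 8.154 × 10^-3 = 4.077 × 10^-3 mol
n(H2C2O4) in the whole flask = 4.077 × 10^-3 × 100.0/20.00 = 0.02039 mol
mass of H2C2O4 = 0.02039 × 90.03 = 1.835 g
% H2C2O4 = 1.835 / 2.131 × 100 = 86.13 %

86.13 %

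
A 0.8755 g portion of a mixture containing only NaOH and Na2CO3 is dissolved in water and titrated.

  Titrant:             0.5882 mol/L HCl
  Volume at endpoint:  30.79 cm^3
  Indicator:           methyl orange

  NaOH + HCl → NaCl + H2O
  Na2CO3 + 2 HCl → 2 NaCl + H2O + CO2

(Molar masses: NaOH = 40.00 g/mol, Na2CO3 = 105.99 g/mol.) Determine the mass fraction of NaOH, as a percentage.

29.63 %

n(HCl) = 0.03079 × 0.5882 = 0.01811 mol
Let x = n(NaOH), y = n(Na2CO3).
Titrant: 1x + 2y = 0.01811;  mass: 40.00x + 105.99y = 0.8755
Solving, x = 6.485 × 10^-3 mol, y = 5.813 × 10^-3 mol
mass of NaOH = 6.485 × 10^-3 × 40.00 = 0.2594 g
% NaOH = 0.2594 / 0.8755 × 100 = 29.63 %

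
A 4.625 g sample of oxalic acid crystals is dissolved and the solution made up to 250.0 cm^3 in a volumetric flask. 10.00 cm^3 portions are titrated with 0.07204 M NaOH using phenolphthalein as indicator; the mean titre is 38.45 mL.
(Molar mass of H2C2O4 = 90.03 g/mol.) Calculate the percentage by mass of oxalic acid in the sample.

H2C2O4 + 2 NaOH → Na2C2O4 + 2 H2O
n(NaOH) per titration = 0.03845 × 0.07204 = 2.770 × 10^-3 mol
From the 1:2 ratio, n(H2C2O4) in each aliquot = 1/2 × 2.770 × 10^-3 = 1.385 × 10^-3 mol
n(H2C2O4) in the whole flask = 1.385 × 10^-3 × 250.0/10.00 = 0.03462 mol
mass of H2C2O4 = 0.03462 × 90.03 = 3.117 g
% H2C2O4 = 3.117 / 4.625 × 100 = 67.40 %

67.40 %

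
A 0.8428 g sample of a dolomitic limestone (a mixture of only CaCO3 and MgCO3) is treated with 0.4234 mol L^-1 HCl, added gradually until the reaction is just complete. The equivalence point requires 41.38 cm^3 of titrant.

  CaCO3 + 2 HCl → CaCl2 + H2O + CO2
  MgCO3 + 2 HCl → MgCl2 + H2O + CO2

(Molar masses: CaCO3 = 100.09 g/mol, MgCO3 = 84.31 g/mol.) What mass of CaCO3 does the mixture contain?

0.6611 g

n(HCl) = 0.04138 × 0.4234 = 0.01752 mol
Let x = n(CaCO3), y = n(MgCO3).
Titrant: 2x + 2y = 0.01752;  mass: 100.09x + 84.31y = 0.8428
Solving, x = 6.605 × 10^-3 mol, y = 2.155 × 10^-3 mol
mass of CaCO3 = 6.605 × 10^-3 × 100.09 = 0.6611 g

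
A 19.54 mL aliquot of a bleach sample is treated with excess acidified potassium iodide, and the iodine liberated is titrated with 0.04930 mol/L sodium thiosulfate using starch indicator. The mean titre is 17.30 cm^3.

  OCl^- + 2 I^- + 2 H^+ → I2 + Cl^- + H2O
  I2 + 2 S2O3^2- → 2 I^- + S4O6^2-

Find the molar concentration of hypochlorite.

n(S2O3^2-) = 0.01730 × 0.04930 = 8.529 × 10^-4 mol
n(I2) = n(S2O3^2-)/2 = 4.264 × 10^-4 mol
n(OCl^-) in the aliquot = 4.264 × 10^-4 mol (1:1 ratio)
[OCl^-] = 4.264 × 10^-4 / 0.01954 = 0.02182 mol/L

0.02182 mol/L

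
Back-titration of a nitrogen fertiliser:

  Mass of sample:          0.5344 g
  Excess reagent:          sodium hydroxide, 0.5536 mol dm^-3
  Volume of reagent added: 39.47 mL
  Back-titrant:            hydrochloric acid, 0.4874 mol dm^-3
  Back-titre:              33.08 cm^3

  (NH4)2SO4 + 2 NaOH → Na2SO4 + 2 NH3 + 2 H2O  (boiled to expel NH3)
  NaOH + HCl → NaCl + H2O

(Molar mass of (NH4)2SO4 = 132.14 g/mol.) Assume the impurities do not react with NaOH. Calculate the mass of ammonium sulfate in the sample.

0.3784 g

n(NaOH) added = 0.03947 × 0.5536 = 0.02185 mol
n(HCl) used in back-titration = 0.03308 × 0.4874 = 0.01612 mol
n(NaOH) left over = 0.01612 mol (1:1 ratio)
n(NaOH) consumed by analyte = 0.02185 − 0.01612 = 5.727 × 10^-3 mol
From the 1:2 ratio, n((NH4)2SO4) = 1/2 × 5.727 × 10^-3 = 2.864 × 10^-3 mol
mass of (NH4)2SO4 = 2.864 × 10^-3 × 132.14 = 0.3784 g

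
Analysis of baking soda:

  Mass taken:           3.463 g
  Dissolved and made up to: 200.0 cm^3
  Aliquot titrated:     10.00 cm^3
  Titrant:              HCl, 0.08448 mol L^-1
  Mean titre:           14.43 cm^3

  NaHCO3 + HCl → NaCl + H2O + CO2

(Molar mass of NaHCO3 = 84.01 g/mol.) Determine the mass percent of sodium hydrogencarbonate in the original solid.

59.15 %

n(HCl) per titration = 0.01443 × 0.08448 = 1.219 × 10^-3 mol
n(NaHCO3) in each aliquot = 1.219 × 10^-3 mol (1:1 ratio)
n(NaHCO3) in the whole flask = 1.219 × 10^-3 × 200.0/10.00 = 0.02438 mol
mass of NaHCO3 = 0.02438 × 84.01 = 2.048 g
% NaHCO3 = 2.048 / 3.463 × 100 = 59.15 %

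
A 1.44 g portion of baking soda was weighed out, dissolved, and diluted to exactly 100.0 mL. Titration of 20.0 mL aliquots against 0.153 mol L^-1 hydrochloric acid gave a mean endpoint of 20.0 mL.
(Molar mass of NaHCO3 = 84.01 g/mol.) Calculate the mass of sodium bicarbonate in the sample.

NaHCO3 + HCl → NaCl + H2O + CO2
n(HCl) per titration = 0.0200 × 0.153 = 3.06 × 10^-3 mol
n(NaHCO3) in each aliquot = 3.06 × 10^-3 mol (1:1 ratio)
n(NaHCO3) in the whole flask = 3.06 × 10^-3 × 100.0/20.0 = 0.0153 mol
mass of NaHCO3 = 0.0153 × 84.01 = 1.29 g

1.29 g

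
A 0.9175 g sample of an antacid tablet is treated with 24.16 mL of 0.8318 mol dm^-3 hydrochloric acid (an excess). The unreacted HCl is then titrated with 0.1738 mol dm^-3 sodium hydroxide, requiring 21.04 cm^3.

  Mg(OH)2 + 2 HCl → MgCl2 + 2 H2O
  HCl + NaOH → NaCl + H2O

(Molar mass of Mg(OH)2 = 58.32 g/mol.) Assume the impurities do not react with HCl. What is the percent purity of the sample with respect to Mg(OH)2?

n(HCl) added = 0.02416 × 0.8318 = 0.02010 mol
n(NaOH) used in back-titration = 0.02104 × 0.1738 = 3.657 × 10^-3 mol
n(HCl) left over = 3.657 × 10^-3 mol (1:1 ratio)
n(HCl) consumed by analyte = 0.02010 − 3.657 × 10^-3 = 0.01644 mol
From the 1:2 ratio, n(Mg(OH)2) = 1/2 × 0.01644 = 8.220 × 10^-3 mol
mass of Mg(OH)2 = 8.220 × 10^-3 × 58.32 = 0.4794 g
% Mg(OH)2 = 0.4794 / 0.9175 × 100 = 52.25 %

52.25 %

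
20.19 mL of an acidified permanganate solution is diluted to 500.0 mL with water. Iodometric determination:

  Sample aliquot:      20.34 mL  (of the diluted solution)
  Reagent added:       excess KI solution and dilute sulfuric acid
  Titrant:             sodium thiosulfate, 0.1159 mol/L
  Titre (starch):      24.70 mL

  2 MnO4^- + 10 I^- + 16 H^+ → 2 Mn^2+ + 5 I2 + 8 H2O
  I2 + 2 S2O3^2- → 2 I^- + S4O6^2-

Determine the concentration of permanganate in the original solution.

n(S2O3^2-) = 0.02470 × 0.1159 = 2.863 × 10^-3 mol
n(I2) = n(S2O3^2-)/2 = 1.431 × 10^-3 mol
From the 2:5 ratio, n(MnO4^-) in the aliquot = 2/5 × 1.431 × 10^-3 = 5.725 × 10^-4 mol
[MnO4^-]_dilute = 5.725 × 10^-4 / 0.02034 = 0.02815 mol/L
[MnO4^-]_original = 0.02815 × 500.0/20.19 = 0.6971 mol/L

0.6971 mol/L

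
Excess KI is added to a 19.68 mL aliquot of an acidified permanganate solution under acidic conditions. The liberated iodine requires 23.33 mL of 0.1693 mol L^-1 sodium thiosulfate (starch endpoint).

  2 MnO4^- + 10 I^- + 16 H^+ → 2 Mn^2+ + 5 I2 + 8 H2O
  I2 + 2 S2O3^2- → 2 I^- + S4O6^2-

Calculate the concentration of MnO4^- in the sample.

0.04014 mol/L

n(S2O3^2-) = 0.02333 × 0.1693 = 3.950 × 10^-3 mol
n(I2) = n(S2O3^2-)/2 = 1.975 × 10^-3 mol
From the 2:5 ratio, n(MnO4^-) in the aliquot = 2/5 × 1.975 × 10^-3 = 7.900 × 10^-4 mol
[MnO4^-] = 7.900 × 10^-4 / 0.01968 = 0.04014 mol/L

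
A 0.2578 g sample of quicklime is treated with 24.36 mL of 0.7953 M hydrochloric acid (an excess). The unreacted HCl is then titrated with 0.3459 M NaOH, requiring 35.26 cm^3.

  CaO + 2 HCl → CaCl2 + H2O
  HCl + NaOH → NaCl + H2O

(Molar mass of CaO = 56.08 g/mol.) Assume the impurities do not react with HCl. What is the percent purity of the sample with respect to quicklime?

78.06 %

n(HCl) added = 0.02436 × 0.7953 = 0.01937 mol
n(NaOH) used in back-titration = 0.03526 × 0.3459 = 0.01220 mol
n(HCl) left over = 0.01220 mol (1:1 ratio)
n(HCl) consumed by analyte = 0.01937 − 0.01220 = 7.177 × 10^-3 mol
From the 1:2 ratio, n(CaO) = 1/2 × 7.177 × 10^-3 = 3.589 × 10^-3 mol
mass of CaO = 3.589 × 10^-3 × 56.08 = 0.2012 g
% CaO = 0.2012 / 0.2578 × 100 = 78.06 %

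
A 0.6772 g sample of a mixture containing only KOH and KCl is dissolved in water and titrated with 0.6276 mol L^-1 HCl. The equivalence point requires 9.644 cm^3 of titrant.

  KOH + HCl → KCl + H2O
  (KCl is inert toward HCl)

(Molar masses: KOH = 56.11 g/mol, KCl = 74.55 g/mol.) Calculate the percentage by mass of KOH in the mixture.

50.15 %

n(HCl) = 0.009644 × 0.6276 = 6.053 × 10^-3 mol
Let x = n(KOH), y = n(KCl).
Titrant: 1x = 6.053 × 10^-3;  mass: 56.11x + 74.55y = 0.6772
Solving, x = 6.053 × 10^-3 mol, y = 4.528 × 10^-3 mol
mass of KOH = 6.053 × 10^-3 × 56.11 = 0.3396 g
% KOH = 0.3396 / 0.6772 × 100 = 50.15 %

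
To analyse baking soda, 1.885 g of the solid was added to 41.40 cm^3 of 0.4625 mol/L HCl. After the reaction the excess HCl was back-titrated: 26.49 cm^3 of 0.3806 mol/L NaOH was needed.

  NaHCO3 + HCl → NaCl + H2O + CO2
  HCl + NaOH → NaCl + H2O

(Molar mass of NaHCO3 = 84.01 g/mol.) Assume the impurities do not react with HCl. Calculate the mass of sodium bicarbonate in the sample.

n(HCl) added = 0.04140 × 0.4625 = 0.01915 mol
n(NaOH) used in back-titration = 0.02649 × 0.3806 = 0.01008 mol
n(HCl) left over = 0.01008 mol (1:1 ratio)
n(HCl) consumed by analyte = 0.01915 − 0.01008 = 9.065 × 10^-3 mol
n(NaHCO3) = 9.065 × 10^-3 mol (1:1 ratio)
mass of NaHCO3 = 9.065 × 10^-3 × 84.01 = 0.7616 g

0.7616 g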